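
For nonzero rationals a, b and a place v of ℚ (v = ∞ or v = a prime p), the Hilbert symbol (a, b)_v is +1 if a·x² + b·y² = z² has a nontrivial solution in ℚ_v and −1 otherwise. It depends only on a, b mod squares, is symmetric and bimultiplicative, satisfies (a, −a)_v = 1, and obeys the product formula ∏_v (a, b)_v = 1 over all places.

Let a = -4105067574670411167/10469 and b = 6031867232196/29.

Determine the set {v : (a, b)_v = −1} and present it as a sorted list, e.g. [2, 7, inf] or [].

[3, 29, 31, 37]

Mod squares: a ≡ -2295147, b ≡ 29. Check v ∈ {∞, 2, 3, 7, 13, 19, 23, 29, 31, 37}.
v=29: a=29^-1·(≡8), b=29^-1·(≡25) mod 29; (8|29)=-1, (25|29)=+1; (−1)^{-1·-1·14}·(-1)^-1·(+1)^-1 = -1.
v=23: a=23^3·(≡4), b=23^2·(≡12) mod 23; (4|23)=+1, (12|23)=+1; (−1)^{3·2·11}·(+1)^2·(+1)^3 = +1.
v=∞: -2295147 < 0 and 29 > 0  ⇒  (a,b)_∞ = +1.
v=3: a=3^3·(≡2), b=3^2·(≡2) mod 3; (2|3)=-1, (2|3)=-1; (−1)^{3·2·1}·(-1)^2·(-1)^3 = -1.
v=19: a=19^-2·(≡13), b=19^0·(≡14) mod 19; (13|19)=-1, (14|19)=-1; (−1)^{-2·0·9}·(-1)^0·(-1)^-2 = +1.
v=2: v_2(a)=0, v_2(b)=2; units ≡ 5, 5 (mod 8); ε·ε+αω+βω = 0·0+0·1+2·1 ≡ 0  ⇒  (a,b)_2 = +1.
v=13: a=13^2·(≡9), b=13^2·(≡12) mod 13; (9|13)=+1, (12|13)=+1; (−1)^{2·2·6}·(+1)^2·(+1)^2 = +1.
v=7: a=7^2·(≡5), b=7^0·(≡1) mod 7; (5|7)=-1, (1|7)=+1; (−1)^{2·0·3}·(-1)^0·(+1)^2 = +1.
v=31: a=31^3·(≡6), b=31^0·(≡17) mod 31; (6|31)=-1, (17|31)=-1; (−1)^{3·0·15}·(-1)^0·(-1)^3 = -1.
v=37: a=37^3·(≡35), b=37^4·(≡15) mod 37; (35|37)=-1, (15|37)=-1; (−1)^{3·4·18}·(-1)^4·(-1)^3 = -1.
|Ram(-2295147, 29)| = 4, even; anisotropic at {3, 29, 31, 37}.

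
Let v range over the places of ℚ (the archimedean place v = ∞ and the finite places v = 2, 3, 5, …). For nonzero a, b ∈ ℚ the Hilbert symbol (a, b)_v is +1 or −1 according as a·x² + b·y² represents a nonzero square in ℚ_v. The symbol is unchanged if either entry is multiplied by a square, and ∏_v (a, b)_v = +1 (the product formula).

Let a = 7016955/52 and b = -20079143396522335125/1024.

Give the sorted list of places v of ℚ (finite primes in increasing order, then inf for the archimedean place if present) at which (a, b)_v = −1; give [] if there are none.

Mod squares: a ≡ 49335, b ≡ -16445. Check v ∈ {∞, 2, 3, 5, 7, 11, 13, 23, 43, 53}.
v=7: a=7^0·(≡5), b=7^4·(≡5) mod 7; (5|7)=-1, (5|7)=-1; (−1)^{0·4·3}·(-1)^4·(-1)^0 = +1.
v=5: a=5^1·(≡3), b=5^3·(≡1) mod 5; (3|5)=-1, (1|5)=+1; (−1)^{1·3·2}·(-1)^3·(+1)^1 = -1.
v=13: a=13^-1·(≡9), b=13^3·(≡1) mod 13; (9|13)=+1, (1|13)=+1; (−1)^{-1·3·6}·(+1)^3·(+1)^-1 = +1.
v=43: a=43^2·(≡6), b=43^0·(≡17) mod 43; (6|43)=+1, (17|43)=+1; (−1)^{2·0·21}·(+1)^0·(+1)^2 = +1.
v=11: a=11^1·(≡6), b=11^1·(≡4) mod 11; (6|11)=-1, (4|11)=+1; (−1)^{1·1·5}·(-1)^1·(+1)^1 = +1.
v=3: a=3^1·(≡2), b=3^4·(≡1) mod 3; (2|3)=-1, (1|3)=+1; (−1)^{1·4·1}·(-1)^4·(+1)^1 = +1.
v=23: a=23^1·(≡6), b=23^3·(≡10) mod 23; (6|23)=+1, (10|23)=-1; (−1)^{1·3·11}·(+1)^3·(-1)^1 = +1.
v=∞: 49335 > 0 and -16445 < 0  ⇒  (a,b)_∞ = +1.
v=2: v_2(a)=-2, v_2(b)=-10; units ≡ 7, 3 (mod 8); ε·ε+αω+βω = 1·1+-2·1+-10·0 ≡ 1  ⇒  (a,b)_2 = -1.
v=53: a=53^0·(≡33), b=53^2·(≡44) mod 53; (33|53)=-1, (44|53)=+1; (−1)^{0·2·26}·(-1)^2·(+1)^0 = +1.
|Ram(49335, -16445)| = 2, even; anisotropic at {2, 5}.

[2, 5]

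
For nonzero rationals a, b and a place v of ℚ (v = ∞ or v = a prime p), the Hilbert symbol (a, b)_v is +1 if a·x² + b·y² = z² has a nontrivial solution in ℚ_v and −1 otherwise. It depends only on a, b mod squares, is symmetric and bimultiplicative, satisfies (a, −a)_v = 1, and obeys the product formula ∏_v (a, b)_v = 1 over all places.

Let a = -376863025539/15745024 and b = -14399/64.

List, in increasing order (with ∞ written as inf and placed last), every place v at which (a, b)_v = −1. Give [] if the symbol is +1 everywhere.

[7, 11, 13, inf]

(a, b) ≡ (-51051, -119) mod (ℚ^×)²; places V = {2, 3, 7, 11, 13, 17, 19, 31, ∞}.
(a,b)_13: α=3, u≡10; β=0, v≡8 (mod 13); (10|13)=+1, (8|13)=-1; sign (−1)^0·+1^0·-1^3 = -1.
(a,b)_7: α=1, u≡1; β=1, v≡1 (mod 7); (1|7)=+1, (1|7)=+1; sign (−1)^1·+1^1·+1^1 = -1.
(a,b)_19: α=2, u≡18; β=0, v≡14 (mod 19); (18|19)=-1, (14|19)=-1; sign (−1)^0·-1^0·-1^2 = +1.
(a,b)_11: α=3, u≡4; β=2, v≡10 (mod 11); (4|11)=+1, (10|11)=-1; sign (−1)^0·+1^2·-1^3 = -1.
(a,b)_3: α=1, u≡2; β=0, v≡1 (mod 3); (2|3)=-1, (1|3)=+1; sign (−1)^0·-1^0·+1^1 = +1.
(a,b)_17: α=1, u≡7; β=1, v≡12 (mod 17); (7|17)=-1, (12|17)=-1; sign (−1)^0·-1^1·-1^1 = +1.
(a,b)_31: α=-2, u≡26; β=0, v≡8 (mod 31); (26|31)=-1, (8|31)=+1; sign (−1)^0·-1^0·+1^-2 = +1.
(a,b)_2: α=-14, β=-6; u≡5, v≡1 (mod 8); ε(u)ε(v)=0·0, αω(v)=-14·0, βω(u)=-6·1; sum ≡ 0  ⇒  +1.
(a,b)_∞: sgn(-51051)=−, sgn(-119)=−, so -1.
(-51051, -119 / ℚ) ramifies at {7, 11, 13, ∞}: a division algebra.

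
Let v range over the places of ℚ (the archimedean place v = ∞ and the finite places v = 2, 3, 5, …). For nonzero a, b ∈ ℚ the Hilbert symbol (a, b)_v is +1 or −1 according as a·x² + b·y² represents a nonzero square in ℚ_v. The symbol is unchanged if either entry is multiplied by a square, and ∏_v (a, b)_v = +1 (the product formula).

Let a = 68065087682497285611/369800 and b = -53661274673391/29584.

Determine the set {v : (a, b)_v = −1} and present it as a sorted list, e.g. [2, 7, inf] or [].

[7, 11, 17, 19]

Mod squares: a ≡ 21318, b ≡ -119. Check v ∈ {∞, 2, 3, 5, 7, 11, 17, 19, 43}.
v=∞: 21318 > 0 and -119 < 0  ⇒  (a,b)_∞ = +1.
v=2: v_2(a)=-3, v_2(b)=-4; units ≡ 3, 1 (mod 8); ε·ε+αω+βω = 1·0+-3·0+-4·1 ≡ 0  ⇒  (a,b)_2 = +1.
v=11: a=11^3·(≡7), b=11^2·(≡8) mod 11; (7|11)=-1, (8|11)=-1; (−1)^{3·2·5}·(-1)^2·(-1)^3 = -1.
v=17: a=17^5·(≡8), b=17^3·(≡12) mod 17; (8|17)=+1, (12|17)=-1; (−1)^{5·3·8}·(+1)^3·(-1)^5 = -1.
v=5: a=5^-2·(≡3), b=5^0·(≡1) mod 5; (3|5)=-1, (1|5)=+1; (−1)^{-2·0·2}·(-1)^0·(+1)^-2 = +1.
v=7: a=7^4·(≡5), b=7^3·(≡4) mod 7; (5|7)=-1, (4|7)=+1; (−1)^{4·3·3}·(-1)^3·(+1)^4 = -1.
v=43: a=43^-2·(≡26), b=43^-2·(≡15) mod 43; (26|43)=-1, (15|43)=+1; (−1)^{-2·-2·21}·(-1)^-2·(+1)^-2 = +1.
v=3: a=3^7·(≡2), b=3^6·(≡1) mod 3; (2|3)=-1, (1|3)=+1; (−1)^{7·6·1}·(-1)^6·(+1)^7 = +1.
v=19: a=19^3·(≡9), b=19^2·(≡12) mod 19; (9|19)=+1, (12|19)=-1; (−1)^{3·2·9}·(+1)^2·(-1)^3 = -1.
Ram(21318, -119) = {7, 11, 17, 19}; no ℚ_7-point on the conic.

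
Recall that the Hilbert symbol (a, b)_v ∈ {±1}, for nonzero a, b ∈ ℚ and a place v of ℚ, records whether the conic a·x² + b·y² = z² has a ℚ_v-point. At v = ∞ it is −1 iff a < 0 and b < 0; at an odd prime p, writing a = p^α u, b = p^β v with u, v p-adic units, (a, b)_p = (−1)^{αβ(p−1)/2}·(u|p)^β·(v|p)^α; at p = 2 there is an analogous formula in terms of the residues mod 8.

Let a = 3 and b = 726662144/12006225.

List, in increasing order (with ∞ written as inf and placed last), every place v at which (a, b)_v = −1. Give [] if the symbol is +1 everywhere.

[2, 3, 17, 19]

Mod squares: a ≡ 3, b ≡ 4199. Check v ∈ {∞, 2, 3, 5, 7, 11, 13, 17, 19}.
v=2: v_2(a)=0, v_2(b)=10; units ≡ 3, 7 (mod 8); ε·ε+αω+βω = 1·1+0·0+10·1 ≡ 1  ⇒  (a,b)_2 = -1.
v=11: a=11^0·(≡3), b=11^-2·(≡2) mod 11; (3|11)=+1, (2|11)=-1; (−1)^{0·-2·5}·(+1)^-2·(-1)^0 = +1.
v=17: a=17^0·(≡3), b=17^1·(≡13) mod 17; (3|17)=-1, (13|17)=+1; (−1)^{0·1·8}·(-1)^1·(+1)^0 = -1.
v=13: a=13^0·(≡3), b=13^3·(≡11) mod 13; (3|13)=+1, (11|13)=-1; (−1)^{0·3·6}·(+1)^3·(-1)^0 = +1.
v=∞: 3 > 0 and 4199 > 0  ⇒  (a,b)_∞ = +1.
v=5: a=5^0·(≡3), b=5^-2·(≡1) mod 5; (3|5)=-1, (1|5)=+1; (−1)^{0·-2·2}·(-1)^-2·(+1)^0 = +1.
v=19: a=19^0·(≡3), b=19^1·(≡13) mod 19; (3|19)=-1, (13|19)=-1; (−1)^{0·1·9}·(-1)^1·(-1)^0 = -1.
v=3: a=3^1·(≡1), b=3^-4·(≡2) mod 3; (1|3)=+1, (2|3)=-1; (−1)^{1·-4·1}·(+1)^-4·(-1)^1 = -1.
v=7: a=7^0·(≡3), b=7^-2·(≡3) mod 7; (3|7)=-1, (3|7)=-1; (−1)^{0·-2·3}·(-1)^-2·(-1)^0 = +1.
(3, 4199 / ℚ) ramifies at {2, 3, 17, 19}: a division algebra.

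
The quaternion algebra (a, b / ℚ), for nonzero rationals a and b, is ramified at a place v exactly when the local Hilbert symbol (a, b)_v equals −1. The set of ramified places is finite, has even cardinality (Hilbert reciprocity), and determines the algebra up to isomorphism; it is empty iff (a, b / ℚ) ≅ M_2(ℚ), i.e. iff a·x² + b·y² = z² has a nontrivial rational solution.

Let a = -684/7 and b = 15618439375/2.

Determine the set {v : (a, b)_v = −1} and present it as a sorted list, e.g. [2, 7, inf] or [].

[11, 19, 29, 31]

Mod squares: a ≡ -133, b ≡ 138446. Check v ∈ {∞, 2, 3, 5, 7, 11, 19, 29, 31}.
v=31: a=31^0·(≡13), b=31^1·(≡19) mod 31; (13|31)=-1, (19|31)=+1; (−1)^{0·1·15}·(-1)^1·(+1)^0 = -1.
v=2: v_2(a)=2, v_2(b)=-1; units ≡ 3, 7 (mod 8); ε·ε+αω+βω = 1·1+2·0+-1·1 ≡ 0  ⇒  (a,b)_2 = +1.
v=3: a=3^2·(≡2), b=3^0·(≡2) mod 3; (2|3)=-1, (2|3)=-1; (−1)^{2·0·1}·(-1)^0·(-1)^2 = +1.
v=11: a=11^0·(≡6), b=11^1·(≡2) mod 11; (6|11)=-1, (2|11)=-1; (−1)^{0·1·5}·(-1)^1·(-1)^0 = -1.
v=∞: -133 < 0 and 138446 > 0  ⇒  (a,b)_∞ = +1.
v=29: a=29^0·(≡10), b=29^1·(≡8) mod 29; (10|29)=-1, (8|29)=-1; (−1)^{0·1·14}·(-1)^1·(-1)^0 = -1.
v=5: a=5^0·(≡3), b=5^4·(≡4) mod 5; (3|5)=-1, (4|5)=+1; (−1)^{0·4·2}·(-1)^4·(+1)^0 = +1.
v=19: a=19^1·(≡3), b=19^2·(≡13) mod 19; (3|19)=-1, (13|19)=-1; (−1)^{1·2·9}·(-1)^2·(-1)^1 = -1.
v=7: a=7^-1·(≡2), b=7^1·(≡6) mod 7; (2|7)=+1, (6|7)=-1; (−1)^{-1·1·3}·(+1)^1·(-1)^-1 = +1.
|Ram(-133, 138446)| = 4, even; anisotropic at {11, 19, 29, 31}.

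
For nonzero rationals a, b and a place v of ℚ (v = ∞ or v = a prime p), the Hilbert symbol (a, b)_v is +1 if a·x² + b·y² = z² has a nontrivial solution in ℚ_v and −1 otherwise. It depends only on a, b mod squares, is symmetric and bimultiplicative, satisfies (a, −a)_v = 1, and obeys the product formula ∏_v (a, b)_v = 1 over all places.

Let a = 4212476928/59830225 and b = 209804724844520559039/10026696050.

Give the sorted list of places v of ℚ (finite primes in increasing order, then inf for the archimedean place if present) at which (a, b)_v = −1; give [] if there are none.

Mod squares: a ≡ 627, b ≡ 16302. Check v ∈ {∞, 2, 3, 5, 7, 11, 13, 17, 19}.
v=19: a=19^1·(≡15), b=19^3·(≡15) mod 19; (15|19)=-1, (15|19)=-1; (−1)^{1·3·9}·(-1)^3·(-1)^1 = -1.
v=5: a=5^-2·(≡2), b=5^-2·(≡2) mod 5; (2|5)=-1, (2|5)=-1; (−1)^{-2·-2·2}·(-1)^-2·(-1)^-2 = +1.
v=17: a=17^-2·(≡9), b=17^-4·(≡4) mod 17; (9|17)=+1, (4|17)=+1; (−1)^{-2·-4·8}·(+1)^-4·(+1)^-2 = +1.
v=11: a=11^1·(≡8), b=11^3·(≡7) mod 11; (8|11)=-1, (7|11)=-1; (−1)^{1·3·5}·(-1)^3·(-1)^1 = -1.
v=7: a=7^-2·(≡2), b=7^-4·(≡5) mod 7; (2|7)=+1, (5|7)=-1; (−1)^{-2·-4·3}·(+1)^-4·(-1)^-2 = +1.
v=13: a=13^-2·(≡4), b=13^3·(≡2) mod 13; (4|13)=+1, (2|13)=-1; (−1)^{-2·3·6}·(+1)^3·(-1)^-2 = +1.
v=∞: 627 > 0 and 16302 > 0  ⇒  (a,b)_∞ = +1.
v=2: v_2(a)=10, v_2(b)=-1; units ≡ 3, 7 (mod 8); ε·ε+αω+βω = 1·1+10·0+-1·1 ≡ 0  ⇒  (a,b)_2 = +1.
v=3: a=3^9·(≡2), b=3^21·(≡1) mod 3; (2|3)=-1, (1|3)=+1; (−1)^{9·21·1}·(-1)^21·(+1)^9 = +1.
(627, 16302 / ℚ) ramifies at {11, 19}: a division algebra.

[11, 19]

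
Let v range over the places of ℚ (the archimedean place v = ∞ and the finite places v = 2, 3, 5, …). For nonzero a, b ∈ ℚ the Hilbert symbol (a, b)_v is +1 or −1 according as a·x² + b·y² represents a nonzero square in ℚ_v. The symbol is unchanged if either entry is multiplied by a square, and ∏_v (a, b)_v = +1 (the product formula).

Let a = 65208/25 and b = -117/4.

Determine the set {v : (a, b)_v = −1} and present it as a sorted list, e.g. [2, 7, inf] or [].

(a, b) ≡ (16302, -13) mod (ℚ^×)²; places V = {2, 3, 5, 11, 13, 19, ∞}.
(a,b)_5: α=-2, u≡3; β=0, v≡2 (mod 5); (3|5)=-1, (2|5)=-1; sign (−1)^0·-1^0·-1^-2 = +1.
(a,b)_∞: sgn(16302)=+, sgn(-13)=−, so +1.
(a,b)_19: α=1, u≡2; β=0, v≡4 (mod 19); (2|19)=-1, (4|19)=+1; sign (−1)^0·-1^0·+1^1 = +1.
(a,b)_3: α=1, u≡1; β=2, v≡2 (mod 3); (1|3)=+1, (2|3)=-1; sign (−1)^0·+1^2·-1^1 = -1.
(a,b)_2: α=3, β=-2; u≡7, v≡3 (mod 8); ε(u)ε(v)=1·1, αω(v)=3·1, βω(u)=-2·0; sum ≡ 0  ⇒  +1.
(a,b)_11: α=1, u≡7; β=0, v≡1 (mod 11); (7|11)=-1, (1|11)=+1; sign (−1)^0·-1^0·+1^1 = +1.
(a,b)_13: α=1, u≡2; β=1, v≡1 (mod 13); (2|13)=-1, (1|13)=+1; sign (−1)^0·-1^1·+1^1 = -1.
Ram(16302, -13) = {3, 13}; no ℚ_3-point on the conic.

[3, 13]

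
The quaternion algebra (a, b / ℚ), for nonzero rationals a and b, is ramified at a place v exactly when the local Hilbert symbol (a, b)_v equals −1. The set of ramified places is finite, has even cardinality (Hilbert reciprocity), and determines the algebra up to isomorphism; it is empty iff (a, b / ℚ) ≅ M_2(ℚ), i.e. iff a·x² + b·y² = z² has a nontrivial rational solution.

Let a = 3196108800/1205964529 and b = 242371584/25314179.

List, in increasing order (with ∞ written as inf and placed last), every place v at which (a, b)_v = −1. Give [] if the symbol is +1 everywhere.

[3, 7]

Mod squares: a ≡ 3, b ≡ 1001. Check v ∈ {∞, 2, 3, 5, 7, 11, 13, 17, 37, 41}.
v=17: a=17^2·(≡14), b=17^2·(≡2) mod 17; (14|17)=-1, (2|17)=+1; (−1)^{2·2·8}·(-1)^2·(+1)^2 = +1.
v=41: a=41^-2·(≡22), b=41^-2·(≡7) mod 41; (22|41)=-1, (7|41)=-1; (−1)^{-2·-2·20}·(-1)^-2·(-1)^-2 = +1.
v=37: a=37^0·(≡1), b=37^-2·(≡15) mod 37; (1|37)=+1, (15|37)=-1; (−1)^{0·-2·18}·(+1)^-2·(-1)^0 = +1.
v=7: a=7^-2·(≡6), b=7^1·(≡3) mod 7; (6|7)=-1, (3|7)=-1; (−1)^{-2·1·3}·(-1)^1·(-1)^-2 = -1.
v=13: a=13^0·(≡9), b=13^1·(≡10) mod 13; (9|13)=+1, (10|13)=+1; (−1)^{0·1·6}·(+1)^1·(+1)^0 = +1.
v=3: a=3^3·(≡1), b=3^2·(≡2) mod 3; (1|3)=+1, (2|3)=-1; (−1)^{3·2·1}·(+1)^2·(-1)^3 = -1.
v=5: a=5^2·(≡3), b=5^0·(≡1) mod 5; (3|5)=-1, (1|5)=+1; (−1)^{2·0·2}·(-1)^0·(+1)^2 = +1.
v=∞: 3 > 0 and 1001 > 0  ⇒  (a,b)_∞ = +1.
v=2: v_2(a)=14, v_2(b)=10; units ≡ 3, 1 (mod 8); ε·ε+αω+βω = 1·0+14·0+10·1 ≡ 0  ⇒  (a,b)_2 = +1.
v=11: a=11^-4·(≡5), b=11^-1·(≡4) mod 11; (5|11)=+1, (4|11)=+1; (−1)^{-4·-1·5}·(+1)^-1·(+1)^-4 = +1.
(3, 1001 / ℚ) ramifies at {3, 7}: a division algebra.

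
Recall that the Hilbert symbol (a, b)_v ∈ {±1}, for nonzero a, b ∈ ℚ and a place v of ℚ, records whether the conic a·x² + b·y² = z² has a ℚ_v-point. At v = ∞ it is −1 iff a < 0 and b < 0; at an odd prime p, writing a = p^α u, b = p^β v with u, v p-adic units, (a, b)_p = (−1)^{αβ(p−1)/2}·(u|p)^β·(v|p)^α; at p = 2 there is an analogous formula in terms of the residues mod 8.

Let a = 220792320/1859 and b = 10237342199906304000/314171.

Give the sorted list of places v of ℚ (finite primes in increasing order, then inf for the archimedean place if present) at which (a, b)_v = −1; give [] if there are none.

(a, b) ≡ (770, 2310) mod (ℚ^×)²; places V = {2, 3, 5, 7, 11, 13, 37, ∞}.
(a,b)_37: α=2, u≡12; β=4, v≡10 (mod 37); (12|37)=+1, (10|37)=+1; sign (−1)^0·+1^4·+1^2 = +1.
(a,b)_7: α=1, u≡3; β=3, v≡2 (mod 7); (3|7)=-1, (2|7)=+1; sign (−1)^1·-1^3·+1^1 = +1.
(a,b)_2: α=9, β=19; u≡1, v≡3 (mod 8); ε(u)ε(v)=0·1, αω(v)=9·1, βω(u)=19·0; sum ≡ 1  ⇒  -1.
(a,b)_5: α=1, u≡1; β=3, v≡2 (mod 5); (1|5)=+1, (2|5)=-1; sign (−1)^0·+1^3·-1^1 = -1.
(a,b)_3: α=2, u≡2; β=5, v≡2 (mod 3); (2|3)=-1, (2|3)=-1; sign (−1)^0·-1^5·-1^2 = -1.
(a,b)_11: α=-1, u≡3; β=-1, v≡9 (mod 11); (3|11)=+1, (9|11)=+1; sign (−1)^1·+1^-1·+1^-1 = -1.
(a,b)_13: α=-2, u≡9; β=-4, v≡1 (mod 13); (9|13)=+1, (1|13)=+1; sign (−1)^0·+1^-4·+1^-2 = +1.
(a,b)_∞: sgn(770)=+, sgn(2310)=+, so +1.
Ram(770, 2310) = {2, 3, 5, 11}; no ℚ_2-point on the conic.

[2, 3, 5, 11]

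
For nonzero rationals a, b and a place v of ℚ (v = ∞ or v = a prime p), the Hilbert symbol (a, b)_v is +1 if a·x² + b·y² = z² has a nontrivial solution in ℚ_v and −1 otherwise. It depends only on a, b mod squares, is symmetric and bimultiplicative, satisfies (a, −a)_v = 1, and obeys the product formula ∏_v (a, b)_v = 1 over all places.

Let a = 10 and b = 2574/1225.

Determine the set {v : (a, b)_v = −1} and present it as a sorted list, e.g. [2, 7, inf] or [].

[2, 11]

(a, b) ≡ (10, 286) mod (ℚ^×)²; places V = {2, 3, 5, 7, 11, 13, ∞}.
(a,b)_∞: sgn(10)=+, sgn(286)=+, so +1.
(a,b)_11: α=0, u≡10; β=1, v≡9 (mod 11); (10|11)=-1, (9|11)=+1; sign (−1)^0·-1^1·+1^0 = -1.
(a,b)_2: α=1, β=1; u≡5, v≡7 (mod 8); ε(u)ε(v)=0·1, αω(v)=1·0, βω(u)=1·1; sum ≡ 1  ⇒  -1.
(a,b)_5: α=1, u≡2; β=-2, v≡1 (mod 5); (2|5)=-1, (1|5)=+1; sign (−1)^0·-1^-2·+1^1 = +1.
(a,b)_13: α=0, u≡10; β=1, v≡1 (mod 13); (10|13)=+1, (1|13)=+1; sign (−1)^0·+1^1·+1^0 = +1.
(a,b)_3: α=0, u≡1; β=2, v≡1 (mod 3); (1|3)=+1, (1|3)=+1; sign (−1)^0·+1^2·+1^0 = +1.
(a,b)_7: α=0, u≡3; β=-2, v≡3 (mod 7); (3|7)=-1, (3|7)=-1; sign (−1)^0·-1^-2·-1^0 = +1.
Ram(10, 286) = {2, 11}; no ℚ_2-point on the conic.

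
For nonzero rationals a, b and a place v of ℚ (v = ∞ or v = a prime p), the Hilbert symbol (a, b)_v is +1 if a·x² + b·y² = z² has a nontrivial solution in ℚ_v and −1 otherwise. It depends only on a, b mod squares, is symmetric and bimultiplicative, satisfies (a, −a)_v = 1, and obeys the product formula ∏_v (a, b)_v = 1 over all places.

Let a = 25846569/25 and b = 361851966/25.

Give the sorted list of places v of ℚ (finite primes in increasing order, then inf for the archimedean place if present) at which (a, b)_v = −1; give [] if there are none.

Mod squares: a ≡ 58609, b ≡ 820526. Check v ∈ {∞, 2, 3, 5, 7, 29, 43, 47}.
v=5: a=5^-2·(≡4), b=5^-2·(≡1) mod 5; (4|5)=+1, (1|5)=+1; (−1)^{-2·-2·2}·(+1)^-2·(+1)^-2 = +1.
v=43: a=43^1·(≡39), b=43^1·(≡30) mod 43; (39|43)=-1, (30|43)=-1; (−1)^{1·1·21}·(-1)^1·(-1)^1 = -1.
v=2: v_2(a)=0, v_2(b)=1; units ≡ 1, 7 (mod 8); ε·ε+αω+βω = 0·1+0·0+1·0 ≡ 0  ⇒  (a,b)_2 = +1.
v=29: a=29^1·(≡28), b=29^1·(≡15) mod 29; (28|29)=+1, (15|29)=-1; (−1)^{1·1·14}·(+1)^1·(-1)^1 = -1.
v=∞: 58609 > 0 and 820526 > 0  ⇒  (a,b)_∞ = +1.
v=3: a=3^2·(≡1), b=3^2·(≡2) mod 3; (1|3)=+1, (2|3)=-1; (−1)^{2·2·1}·(+1)^2·(-1)^2 = +1.
v=47: a=47^1·(≡18), b=47^1·(≡17) mod 47; (18|47)=+1, (17|47)=+1; (−1)^{1·1·23}·(+1)^1·(+1)^1 = -1.
v=7: a=7^2·(≡6), b=7^3·(≡5) mod 7; (6|7)=-1, (5|7)=-1; (−1)^{2·3·3}·(-1)^3·(-1)^2 = -1.
|Ram(58609, 820526)| = 4, even; anisotropic at {7, 29, 43, 47}.

[7, 29, 43, 47]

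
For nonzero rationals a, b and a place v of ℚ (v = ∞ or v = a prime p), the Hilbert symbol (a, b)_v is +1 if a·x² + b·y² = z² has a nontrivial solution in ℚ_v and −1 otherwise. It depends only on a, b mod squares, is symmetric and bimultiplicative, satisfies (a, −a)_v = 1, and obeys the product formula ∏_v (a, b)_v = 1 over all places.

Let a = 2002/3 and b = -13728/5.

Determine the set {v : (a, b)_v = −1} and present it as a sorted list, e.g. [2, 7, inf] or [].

(a, b) ≡ (6006, -4290) mod (ℚ^×)²; places V = {2, 3, 5, 7, 11, 13, ∞}.
(a,b)_5: α=0, u≡4; β=-1, v≡2 (mod 5); (4|5)=+1, (2|5)=-1; sign (−1)^0·+1^-1·-1^0 = +1.
(a,b)_7: α=1, u≡2; β=0, v≡4 (mod 7); (2|7)=+1, (4|7)=+1; sign (−1)^0·+1^0·+1^1 = +1.
(a,b)_11: α=1, u≡2; β=1, v≡10 (mod 11); (2|11)=-1, (10|11)=-1; sign (−1)^1·-1^1·-1^1 = -1.
(a,b)_2: α=1, β=5; u≡3, v≡7 (mod 8); ε(u)ε(v)=1·1, αω(v)=1·0, βω(u)=5·1; sum ≡ 0  ⇒  +1.
(a,b)_13: α=1, u≡8; β=1, v≡2 (mod 13); (8|13)=-1, (2|13)=-1; sign (−1)^0·-1^1·-1^1 = +1.
(a,b)_3: α=-1, u≡1; β=1, v≡1 (mod 3); (1|3)=+1, (1|3)=+1; sign (−1)^1·+1^1·+1^-1 = -1.
(a,b)_∞: sgn(6006)=+, sgn(-4290)=−, so +1.
Ram(6006, -4290) = {3, 11}; no ℚ_3-point on the conic.

[3, 11]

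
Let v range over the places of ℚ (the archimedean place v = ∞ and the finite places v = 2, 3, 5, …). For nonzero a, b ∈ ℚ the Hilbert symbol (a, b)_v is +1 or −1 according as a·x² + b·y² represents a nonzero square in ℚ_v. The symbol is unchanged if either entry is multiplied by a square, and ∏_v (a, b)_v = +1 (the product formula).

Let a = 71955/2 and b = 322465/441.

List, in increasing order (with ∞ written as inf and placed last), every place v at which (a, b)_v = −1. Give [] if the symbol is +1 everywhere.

Mod squares: a ≡ 15990, b ≡ 2665. Check v ∈ {∞, 2, 3, 5, 7, 11, 13, 41}.
v=2: v_2(a)=-1, v_2(b)=0; units ≡ 3, 1 (mod 8); ε·ε+αω+βω = 1·0+-1·0+0·1 ≡ 0  ⇒  (a,b)_2 = +1.
v=∞: 15990 > 0 and 2665 > 0  ⇒  (a,b)_∞ = +1.
v=5: a=5^1·(≡3), b=5^1·(≡3) mod 5; (3|5)=-1, (3|5)=-1; (−1)^{1·1·2}·(-1)^1·(-1)^1 = +1.
v=13: a=13^1·(≡5), b=13^1·(≡12) mod 13; (5|13)=-1, (12|13)=+1; (−1)^{1·1·6}·(-1)^1·(+1)^1 = -1.
v=3: a=3^3·(≡2), b=3^-2·(≡1) mod 3; (2|3)=-1, (1|3)=+1; (−1)^{3·-2·1}·(-1)^-2·(+1)^3 = +1.
v=41: a=41^1·(≡37), b=41^1·(≡13) mod 41; (37|41)=+1, (13|41)=-1; (−1)^{1·1·20}·(+1)^1·(-1)^1 = -1.
v=11: a=11^0·(≡2), b=11^2·(≡3) mod 11; (2|11)=-1, (3|11)=+1; (−1)^{0·2·5}·(-1)^2·(+1)^0 = +1.
v=7: a=7^0·(≡1), b=7^-2·(≡5) mod 7; (1|7)=+1, (5|7)=-1; (−1)^{0·-2·3}·(+1)^-2·(-1)^0 = +1.
Ram(15990, 2665) = {13, 41}; no ℚ_13-point on the conic.

[13, 41]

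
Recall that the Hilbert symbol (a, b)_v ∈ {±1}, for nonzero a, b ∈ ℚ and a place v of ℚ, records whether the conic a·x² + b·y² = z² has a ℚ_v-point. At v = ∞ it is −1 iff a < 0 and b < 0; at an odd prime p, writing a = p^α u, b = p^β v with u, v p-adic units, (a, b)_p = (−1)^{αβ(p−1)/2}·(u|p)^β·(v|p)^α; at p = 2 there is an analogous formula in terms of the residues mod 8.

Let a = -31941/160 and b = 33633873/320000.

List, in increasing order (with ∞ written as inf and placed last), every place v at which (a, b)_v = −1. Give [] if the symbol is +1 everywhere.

(a, b) ≡ (-210, 546) mod (ℚ^×)²; places V = {2, 3, 5, 7, 13, ∞}.
(a,b)_3: α=3, u≡2; β=7, v≡2 (mod 3); (2|3)=-1, (2|3)=-1; sign (−1)^1·-1^7·-1^3 = -1.
(a,b)_13: α=2, u≡8; β=3, v≡12 (mod 13); (8|13)=-1, (12|13)=+1; sign (−1)^0·-1^3·+1^2 = -1.
(a,b)_5: α=-1, u≡2; β=-4, v≡4 (mod 5); (2|5)=-1, (4|5)=+1; sign (−1)^0·-1^-4·+1^-1 = +1.
(a,b)_2: α=-5, β=-9; u≡7, v≡1 (mod 8); ε(u)ε(v)=1·0, αω(v)=-5·0, βω(u)=-9·0; sum ≡ 0  ⇒  +1.
(a,b)_7: α=1, u≡6; β=1, v≡2 (mod 7); (6|7)=-1, (2|7)=+1; sign (−1)^1·-1^1·+1^1 = +1.
(a,b)_∞: sgn(-210)=−, sgn(546)=+, so +1.
(-210, 546 / ℚ) ramifies at {3, 13}: a division algebra.

[3, 13]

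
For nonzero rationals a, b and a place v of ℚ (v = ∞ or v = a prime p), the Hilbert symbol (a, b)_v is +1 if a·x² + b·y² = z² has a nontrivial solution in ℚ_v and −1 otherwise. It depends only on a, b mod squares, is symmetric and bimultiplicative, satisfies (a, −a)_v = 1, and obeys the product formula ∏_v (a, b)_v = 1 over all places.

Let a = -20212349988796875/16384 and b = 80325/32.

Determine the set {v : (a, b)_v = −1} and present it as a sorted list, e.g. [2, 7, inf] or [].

(a, b) ≡ (-1547, 714) mod (ℚ^×)²; places V = {2, 3, 5, 7, 13, 17, ∞}.
(a,b)_5: α=6, u≡3; β=2, v≡4 (mod 5); (3|5)=-1, (4|5)=+1; sign (−1)^0·-1^2·+1^6 = +1.
(a,b)_7: α=3, u≡6; β=1, v≡4 (mod 7); (6|7)=-1, (4|7)=+1; sign (−1)^1·-1^1·+1^3 = +1.
(a,b)_3: α=10, u≡1; β=3, v≡1 (mod 3); (1|3)=+1, (1|3)=+1; sign (−1)^0·+1^3·+1^10 = +1.
(a,b)_2: α=-14, β=-5; u≡5, v≡5 (mod 8); ε(u)ε(v)=0·0, αω(v)=-14·1, βω(u)=-5·1; sum ≡ 1  ⇒  -1.
(a,b)_17: α=3, u≡3; β=1, v≡9 (mod 17); (3|17)=-1, (9|17)=+1; sign (−1)^0·-1^1·+1^3 = -1.
(a,b)_13: α=1, u≡6; β=0, v≡4 (mod 13); (6|13)=-1, (4|13)=+1; sign (−1)^0·-1^0·+1^1 = +1.
(a,b)_∞: sgn(-1547)=−, sgn(714)=+, so +1.
|Ram(-1547, 714)| = 2, even; anisotropic at {2, 17}.

[2, 17]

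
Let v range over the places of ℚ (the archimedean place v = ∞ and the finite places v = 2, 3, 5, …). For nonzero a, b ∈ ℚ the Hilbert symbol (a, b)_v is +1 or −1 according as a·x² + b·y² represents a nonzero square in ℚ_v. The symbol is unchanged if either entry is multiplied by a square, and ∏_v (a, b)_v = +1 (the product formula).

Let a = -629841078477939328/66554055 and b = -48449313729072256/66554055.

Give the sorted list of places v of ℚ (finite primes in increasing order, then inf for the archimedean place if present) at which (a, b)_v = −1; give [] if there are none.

[2, 5, 13, inf]

Mod squares: a ≡ -5510, b ≡ -71630. Check v ∈ {∞, 2, 3, 5, 7, 11, 13, 19, 29, 31}.
v=31: a=31^-2·(≡8), b=31^-2·(≡3) mod 31; (8|31)=+1, (3|31)=-1; (−1)^{-2·-2·15}·(+1)^-2·(-1)^-2 = +1.
v=5: a=5^-1·(≡2), b=5^-1·(≡4) mod 5; (2|5)=-1, (4|5)=+1; (−1)^{-1·-1·2}·(-1)^-1·(+1)^-1 = -1.
v=13: a=13^6·(≡5), b=13^5·(≡5) mod 13; (5|13)=-1, (5|13)=-1; (−1)^{6·5·6}·(-1)^5·(-1)^6 = -1.
v=2: v_2(a)=7, v_2(b)=7; units ≡ 5, 1 (mod 8); ε·ε+αω+βω = 0·0+7·0+7·1 ≡ 1  ⇒  (a,b)_2 = -1.
v=11: a=11^4·(≡9), b=11^4·(≡10) mod 11; (9|11)=+1, (10|11)=-1; (−1)^{4·4·5}·(+1)^4·(-1)^4 = +1.
v=29: a=29^1·(≡13), b=29^1·(≡1) mod 29; (13|29)=+1, (1|29)=+1; (−1)^{1·1·14}·(+1)^1·(+1)^1 = +1.
v=7: a=7^4·(≡6), b=7^4·(≡1) mod 7; (6|7)=-1, (1|7)=+1; (−1)^{4·4·3}·(-1)^4·(+1)^4 = +1.
v=3: a=3^-6·(≡1), b=3^-6·(≡1) mod 3; (1|3)=+1, (1|3)=+1; (−1)^{-6·-6·1}·(+1)^-6·(+1)^-6 = +1.
v=19: a=19^-1·(≡15), b=19^-1·(≡7) mod 19; (15|19)=-1, (7|19)=+1; (−1)^{-1·-1·9}·(-1)^-1·(+1)^-1 = +1.
v=∞: -5510 < 0 and -71630 < 0  ⇒  (a,b)_∞ = -1.
|Ram(-5510, -71630)| = 4, even; anisotropic at {2, 5, 13, ∞}.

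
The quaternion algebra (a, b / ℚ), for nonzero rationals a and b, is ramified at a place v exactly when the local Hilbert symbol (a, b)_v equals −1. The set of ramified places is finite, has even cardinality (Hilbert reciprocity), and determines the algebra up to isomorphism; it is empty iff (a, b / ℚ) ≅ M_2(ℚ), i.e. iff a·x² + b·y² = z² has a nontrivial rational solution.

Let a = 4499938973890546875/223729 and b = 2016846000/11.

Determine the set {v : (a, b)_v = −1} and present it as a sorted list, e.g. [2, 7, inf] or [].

[3, 5, 11, 13]

Mod squares: a ≡ 195, b ≡ 36465. Check v ∈ {∞, 2, 3, 5, 11, 13, 17, 43, 47}.
v=11: a=11^-2·(≡7), b=11^-1·(≡4) mod 11; (7|11)=-1, (4|11)=+1; (−1)^{-2·-1·5}·(-1)^-1·(+1)^-2 = -1.
v=13: a=13^5·(≡8), b=13^3·(≡4) mod 13; (8|13)=-1, (4|13)=+1; (−1)^{5·3·6}·(-1)^3·(+1)^5 = -1.
v=17: a=17^2·(≡9), b=17^1·(≡6) mod 17; (9|17)=+1, (6|17)=-1; (−1)^{2·1·8}·(+1)^1·(-1)^2 = +1.
v=43: a=43^-2·(≡9), b=43^0·(≡17) mod 43; (9|43)=+1, (17|43)=+1; (−1)^{-2·0·21}·(+1)^0·(+1)^-2 = +1.
v=3: a=3^5·(≡2), b=3^3·(≡2) mod 3; (2|3)=-1, (2|3)=-1; (−1)^{5·3·1}·(-1)^3·(-1)^5 = -1.
v=47: a=47^2·(≡17), b=47^0·(≡30) mod 47; (17|47)=+1, (30|47)=-1; (−1)^{2·0·23}·(+1)^0·(-1)^2 = +1.
v=∞: 195 > 0 and 36465 > 0  ⇒  (a,b)_∞ = +1.
v=5: a=5^7·(≡1), b=5^3·(≡3) mod 5; (1|5)=+1, (3|5)=-1; (−1)^{7·3·2}·(+1)^3·(-1)^7 = -1.
v=2: v_2(a)=0, v_2(b)=4; units ≡ 3, 1 (mod 8); ε·ε+αω+βω = 1·0+0·0+4·1 ≡ 0  ⇒  (a,b)_2 = +1.
(195, 36465 / ℚ) ramifies at {3, 5, 11, 13}: a division algebra.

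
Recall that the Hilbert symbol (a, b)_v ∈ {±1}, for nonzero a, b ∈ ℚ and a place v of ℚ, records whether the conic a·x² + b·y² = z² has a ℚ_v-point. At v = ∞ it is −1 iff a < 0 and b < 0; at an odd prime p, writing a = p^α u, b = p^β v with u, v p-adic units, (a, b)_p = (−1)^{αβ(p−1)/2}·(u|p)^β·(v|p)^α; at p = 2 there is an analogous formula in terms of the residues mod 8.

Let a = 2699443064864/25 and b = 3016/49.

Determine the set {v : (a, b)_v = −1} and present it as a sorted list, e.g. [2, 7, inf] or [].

(a, b) ≡ (208754, 754) mod (ℚ^×)²; places V = {2, 5, 7, 13, 29, 31, 37, ∞}.
(a,b)_2: α=5, β=3; u≡1, v≡1 (mod 8); ε(u)ε(v)=0·0, αω(v)=5·0, βω(u)=3·0; sum ≡ 0  ⇒  +1.
(a,b)_37: α=1, u≡19; β=0, v≡17 (mod 37); (19|37)=-1, (17|37)=-1; sign (−1)^0·-1^0·-1^1 = -1.
(a,b)_31: α=3, u≡8; β=0, v≡16 (mod 31); (8|31)=+1, (16|31)=+1; sign (−1)^0·+1^0·+1^3 = +1.
(a,b)_∞: sgn(208754)=+, sgn(754)=+, so +1.
(a,b)_7: α=1, u≡2; β=-2, v≡6 (mod 7); (2|7)=+1, (6|7)=-1; sign (−1)^0·+1^-2·-1^1 = -1.
(a,b)_29: α=2, u≡11; β=1, v≡11 (mod 29); (11|29)=-1, (11|29)=-1; sign (−1)^0·-1^1·-1^2 = -1.
(a,b)_5: α=-2, u≡4; β=0, v≡4 (mod 5); (4|5)=+1, (4|5)=+1; sign (−1)^0·+1^0·+1^-2 = +1.
(a,b)_13: α=1, u≡3; β=1, v≡5 (mod 13); (3|13)=+1, (5|13)=-1; sign (−1)^0·+1^1·-1^1 = -1.
(208754, 754 / ℚ) ramifies at {7, 13, 29, 37}: a division algebra.

[7, 13, 29, 37]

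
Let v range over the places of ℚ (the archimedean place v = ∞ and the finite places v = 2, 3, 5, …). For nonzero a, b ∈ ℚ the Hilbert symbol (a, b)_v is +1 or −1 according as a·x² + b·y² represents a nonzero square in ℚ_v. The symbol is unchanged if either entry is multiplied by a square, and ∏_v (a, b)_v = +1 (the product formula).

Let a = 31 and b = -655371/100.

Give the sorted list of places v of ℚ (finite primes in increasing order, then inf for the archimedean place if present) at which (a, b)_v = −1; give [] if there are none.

[29, 31]

(a, b) ≡ (31, -899) mod (ℚ^×)²; places V = {2, 3, 5, 29, 31, ∞}.
(a,b)_3: α=0, u≡1; β=6, v≡1 (mod 3); (1|3)=+1, (1|3)=+1; sign (−1)^0·+1^6·+1^0 = +1.
(a,b)_∞: sgn(31)=+, sgn(-899)=−, so +1.
(a,b)_29: α=0, u≡2; β=1, v≡15 (mod 29); (2|29)=-1, (15|29)=-1; sign (−1)^0·-1^1·-1^0 = -1.
(a,b)_5: α=0, u≡1; β=-2, v≡1 (mod 5); (1|5)=+1, (1|5)=+1; sign (−1)^0·+1^-2·+1^0 = +1.
(a,b)_31: α=1, u≡1; β=1, v≡9 (mod 31); (1|31)=+1, (9|31)=+1; sign (−1)^1·+1^1·+1^1 = -1.
(a,b)_2: α=0, β=-2; u≡7, v≡5 (mod 8); ε(u)ε(v)=1·0, αω(v)=0·1, βω(u)=-2·0; sum ≡ 0  ⇒  +1.
Ram(31, -899) = {29, 31}; no ℚ_29-point on the conic.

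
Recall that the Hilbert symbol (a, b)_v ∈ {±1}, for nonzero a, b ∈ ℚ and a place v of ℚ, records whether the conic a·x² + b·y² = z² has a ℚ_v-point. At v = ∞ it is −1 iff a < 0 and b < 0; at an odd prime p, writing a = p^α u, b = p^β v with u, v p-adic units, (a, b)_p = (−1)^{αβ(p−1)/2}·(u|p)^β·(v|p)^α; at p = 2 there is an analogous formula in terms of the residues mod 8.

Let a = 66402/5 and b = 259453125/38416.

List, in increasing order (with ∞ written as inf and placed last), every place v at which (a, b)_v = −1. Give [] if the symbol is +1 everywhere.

(a, b) ≡ (36890, 205) mod (ℚ^×)²; places V = {2, 3, 5, 7, 17, 31, 41, ∞}.
(a,b)_∞: sgn(36890)=+, sgn(205)=+, so +1.
(a,b)_3: α=2, u≡2; β=4, v≡1 (mod 3); (2|3)=-1, (1|3)=+1; sign (−1)^0·-1^4·+1^2 = +1.
(a,b)_5: α=-1, u≡2; β=7, v≡1 (mod 5); (2|5)=-1, (1|5)=+1; sign (−1)^0·-1^7·+1^-1 = -1.
(a,b)_2: α=1, β=-4; u≡5, v≡5 (mod 8); ε(u)ε(v)=0·0, αω(v)=1·1, βω(u)=-4·1; sum ≡ 1  ⇒  -1.
(a,b)_17: α=1, u≡6; β=0, v≡2 (mod 17); (6|17)=-1, (2|17)=+1; sign (−1)^0·-1^0·+1^1 = +1.
(a,b)_7: α=1, u≡3; β=-4, v≡4 (mod 7); (3|7)=-1, (4|7)=+1; sign (−1)^0·-1^-4·+1^1 = +1.
(a,b)_41: α=0, u≡21; β=1, v≡20 (mod 41); (21|41)=+1, (20|41)=+1; sign (−1)^0·+1^1·+1^0 = +1.
(a,b)_31: α=1, u≡13; β=0, v≡25 (mod 31); (13|31)=-1, (25|31)=+1; sign (−1)^0·-1^0·+1^1 = +1.
|Ram(36890, 205)| = 2, even; anisotropic at {2, 5}.

[2, 5]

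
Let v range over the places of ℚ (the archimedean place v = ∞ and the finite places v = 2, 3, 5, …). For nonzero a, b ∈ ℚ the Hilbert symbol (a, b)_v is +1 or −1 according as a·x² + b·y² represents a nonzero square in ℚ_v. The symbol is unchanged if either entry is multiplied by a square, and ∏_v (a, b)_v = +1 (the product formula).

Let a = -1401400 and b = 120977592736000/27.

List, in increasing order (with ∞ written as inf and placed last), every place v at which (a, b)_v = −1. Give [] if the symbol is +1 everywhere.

(a, b) ≡ (-286, 1155) mod (ℚ^×)²; places V = {2, 3, 5, 7, 11, 13, ∞}.
(a,b)_11: α=1, u≡2; β=3, v≡8 (mod 11); (2|11)=-1, (8|11)=-1; sign (−1)^1·-1^3·-1^1 = -1.
(a,b)_2: α=3, β=8; u≡1, v≡3 (mod 8); ε(u)ε(v)=0·1, αω(v)=3·1, βω(u)=8·0; sum ≡ 1  ⇒  -1.
(a,b)_5: α=2, u≡4; β=3, v≡4 (mod 5); (4|5)=+1, (4|5)=+1; sign (−1)^0·+1^3·+1^2 = +1.
(a,b)_7: α=2, u≡2; β=5, v≡4 (mod 7); (2|7)=+1, (4|7)=+1; sign (−1)^0·+1^5·+1^2 = +1.
(a,b)_3: α=0, u≡2; β=-3, v≡1 (mod 3); (2|3)=-1, (1|3)=+1; sign (−1)^0·-1^-3·+1^0 = -1.
(a,b)_13: α=1, u≡9; β=2, v≡8 (mod 13); (9|13)=+1, (8|13)=-1; sign (−1)^0·+1^2·-1^1 = -1.
(a,b)_∞: sgn(-286)=−, sgn(1155)=+, so +1.
(-286, 1155 / ℚ) ramifies at {2, 3, 11, 13}: a division algebra.

[2, 3, 11, 13]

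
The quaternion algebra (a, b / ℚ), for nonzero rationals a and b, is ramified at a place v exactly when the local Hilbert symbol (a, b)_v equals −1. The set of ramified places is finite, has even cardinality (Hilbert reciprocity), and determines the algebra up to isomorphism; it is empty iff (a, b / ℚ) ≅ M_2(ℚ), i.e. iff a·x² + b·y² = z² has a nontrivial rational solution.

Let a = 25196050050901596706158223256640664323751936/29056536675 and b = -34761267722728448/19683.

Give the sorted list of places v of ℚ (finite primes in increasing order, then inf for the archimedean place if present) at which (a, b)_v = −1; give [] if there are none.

[3, 41]

Mod squares: a ≡ 2398377, b ≡ -713031. Check v ∈ {∞, 2, 3, 5, 11, 17, 19, 31, 37, 41}.
v=5: a=5^-2·(≡3), b=5^0·(≡4) mod 5; (3|5)=-1, (4|5)=+1; (−1)^{-2·0·2}·(-1)^0·(+1)^-2 = +1.
v=19: a=19^6·(≡1), b=19^2·(≡9) mod 19; (1|19)=+1, (9|19)=+1; (−1)^{6·2·9}·(+1)^2·(+1)^6 = +1.
v=3: a=3^-19·(≡1), b=3^-9·(≡1) mod 3; (1|3)=+1, (1|3)=+1; (−1)^{-19·-9·1}·(+1)^-9·(+1)^-19 = -1.
v=∞: 2398377 > 0 and -713031 < 0  ⇒  (a,b)_∞ = +1.
v=17: a=17^9·(≡9), b=17^3·(≡13) mod 17; (9|17)=+1, (13|17)=+1; (−1)^{9·3·8}·(+1)^3·(+1)^9 = +1.
v=11: a=11^2·(≡5), b=11^1·(≡6) mod 11; (5|11)=+1, (6|11)=-1; (−1)^{2·1·5}·(+1)^1·(-1)^2 = +1.
v=31: a=31^3·(≡24), b=31^1·(≡9) mod 31; (24|31)=-1, (9|31)=+1; (−1)^{3·1·15}·(-1)^1·(+1)^3 = +1.
v=41: a=41^3·(≡40), b=41^1·(≡15) mod 41; (40|41)=+1, (15|41)=-1; (−1)^{3·1·20}·(+1)^1·(-1)^3 = -1.
v=37: a=37^5·(≡10), b=37^2·(≡28) mod 37; (10|37)=+1, (28|37)=+1; (−1)^{5·2·18}·(+1)^2·(+1)^5 = +1.
v=2: v_2(a)=18, v_2(b)=10; units ≡ 1, 1 (mod 8); ε·ε+αω+βω = 0·0+18·0+10·0 ≡ 0  ⇒  (a,b)_2 = +1.
(2398377, -713031 / ℚ) ramifies at {3, 41}: a division algebra.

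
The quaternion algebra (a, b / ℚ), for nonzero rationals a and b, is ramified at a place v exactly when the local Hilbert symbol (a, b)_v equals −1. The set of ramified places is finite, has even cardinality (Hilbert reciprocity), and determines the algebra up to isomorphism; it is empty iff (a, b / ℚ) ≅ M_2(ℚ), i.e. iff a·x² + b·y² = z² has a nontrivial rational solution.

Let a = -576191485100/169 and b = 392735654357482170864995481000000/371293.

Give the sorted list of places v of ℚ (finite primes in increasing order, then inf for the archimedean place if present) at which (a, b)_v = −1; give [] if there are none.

[23, 29]

(a, b) ≡ (-971819, 138970117) mod (ℚ^×)²; places V = {2, 3, 5, 7, 11, 13, 23, 29, 31, 47, ∞}.
(a,b)_∞: sgn(-971819)=−, sgn(138970117)=+, so +1.
(a,b)_47: α=1, u≡28; β=3, v≡10 (mod 47); (28|47)=+1, (10|47)=-1; sign (−1)^1·+1^3·-1^1 = +1.
(a,b)_29: α=1, u≡13; β=3, v≡8 (mod 29); (13|29)=+1, (8|29)=-1; sign (−1)^0·+1^3·-1^1 = -1.
(a,b)_23: α=1, u≡10; β=3, v≡19 (mod 23); (10|23)=-1, (19|23)=-1; sign (−1)^1·-1^3·-1^1 = -1.
(a,b)_11: α=2, u≡3; β=3, v≡9 (mod 11); (3|11)=+1, (9|11)=+1; sign (−1)^0·+1^3·+1^2 = +1.
(a,b)_5: α=2, u≡4; β=6, v≡3 (mod 5); (4|5)=+1, (3|5)=-1; sign (−1)^0·+1^6·-1^2 = +1.
(a,b)_2: α=2, β=6; u≡5, v≡5 (mod 8); ε(u)ε(v)=0·0, αω(v)=2·1, βω(u)=6·1; sum ≡ 0  ⇒  +1.
(a,b)_3: α=0, u≡1; β=8, v≡1 (mod 3); (1|3)=+1, (1|3)=+1; sign (−1)^0·+1^8·+1^0 = +1.
(a,b)_31: α=1, u≡30; β=3, v≡4 (mod 31); (30|31)=-1, (4|31)=+1; sign (−1)^1·-1^3·+1^1 = +1.
(a,b)_13: α=-2, u≡3; β=-5, v≡5 (mod 13); (3|13)=+1, (5|13)=-1; sign (−1)^0·+1^-5·-1^-2 = +1.
(a,b)_7: α=2, u≡6; β=2, v≡5 (mod 7); (6|7)=-1, (5|7)=-1; sign (−1)^0·-1^2·-1^2 = +1.
Ram(-971819, 138970117) = {23, 29}; no ℚ_23-point on the conic.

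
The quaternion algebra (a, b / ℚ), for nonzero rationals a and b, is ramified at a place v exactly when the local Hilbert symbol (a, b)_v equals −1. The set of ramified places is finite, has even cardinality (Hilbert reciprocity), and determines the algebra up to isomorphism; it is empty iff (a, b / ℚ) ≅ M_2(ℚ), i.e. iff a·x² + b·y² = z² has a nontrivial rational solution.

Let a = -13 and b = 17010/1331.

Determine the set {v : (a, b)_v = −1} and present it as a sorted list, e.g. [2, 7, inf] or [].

(a, b) ≡ (-13, 2310) mod (ℚ^×)²; places V = {2, 3, 5, 7, 11, 13, ∞}.
(a,b)_∞: sgn(-13)=−, sgn(2310)=+, so +1.
(a,b)_13: α=1, u≡12; β=0, v≡9 (mod 13); (12|13)=+1, (9|13)=+1; sign (−1)^0·+1^0·+1^1 = +1.
(a,b)_7: α=0, u≡1; β=1, v≡1 (mod 7); (1|7)=+1, (1|7)=+1; sign (−1)^0·+1^1·+1^0 = +1.
(a,b)_5: α=0, u≡2; β=1, v≡2 (mod 5); (2|5)=-1, (2|5)=-1; sign (−1)^0·-1^1·-1^0 = -1.
(a,b)_3: α=0, u≡2; β=5, v≡2 (mod 3); (2|3)=-1, (2|3)=-1; sign (−1)^0·-1^5·-1^0 = -1.
(a,b)_2: α=0, β=1; u≡3, v≡3 (mod 8); ε(u)ε(v)=1·1, αω(v)=0·1, βω(u)=1·1; sum ≡ 0  ⇒  +1.
(a,b)_11: α=0, u≡9; β=-3, v≡4 (mod 11); (9|11)=+1, (4|11)=+1; sign (−1)^0·+1^-3·+1^0 = +1.
|Ram(-13, 2310)| = 2, even; anisotropic at {3, 5}.

[3, 5]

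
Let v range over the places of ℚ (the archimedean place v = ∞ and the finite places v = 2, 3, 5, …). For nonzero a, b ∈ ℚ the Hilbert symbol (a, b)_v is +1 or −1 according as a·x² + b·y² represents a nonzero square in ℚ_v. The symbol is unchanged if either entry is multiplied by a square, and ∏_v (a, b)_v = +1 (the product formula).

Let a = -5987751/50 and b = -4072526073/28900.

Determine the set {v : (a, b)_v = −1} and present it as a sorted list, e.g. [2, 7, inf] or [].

[11, inf]

(a, b) ≡ (-462, -33) mod (ℚ^×)²; places V = {2, 3, 5, 7, 11, 17, 23, ∞}.
(a,b)_∞: sgn(-462)=−, sgn(-33)=−, so -1.
(a,b)_5: α=-2, u≡2; β=-2, v≡2 (mod 5); (2|5)=-1, (2|5)=-1; sign (−1)^0·-1^-2·-1^-2 = +1.
(a,b)_2: α=-1, β=-2; u≡1, v≡7 (mod 8); ε(u)ε(v)=0·1, αω(v)=-1·0, βω(u)=-2·0; sum ≡ 0  ⇒  +1.
(a,b)_3: α=1, u≡2; β=3, v≡1 (mod 3); (2|3)=-1, (1|3)=+1; sign (−1)^1·-1^3·+1^1 = +1.
(a,b)_17: α=0, u≡11; β=-2, v≡2 (mod 17); (11|17)=-1, (2|17)=+1; sign (−1)^0·-1^-2·+1^0 = +1.
(a,b)_11: α=1, u≡10; β=1, v≡10 (mod 11); (10|11)=-1, (10|11)=-1; sign (−1)^1·-1^1·-1^1 = -1.
(a,b)_23: α=2, u≡5; β=4, v≡12 (mod 23); (5|23)=-1, (12|23)=+1; sign (−1)^0·-1^4·+1^2 = +1.
(a,b)_7: α=3, u≡1; β=2, v≡2 (mod 7); (1|7)=+1, (2|7)=+1; sign (−1)^0·+1^2·+1^3 = +1.
(-462, -33 / ℚ) ramifies at {11, ∞}: a division algebra.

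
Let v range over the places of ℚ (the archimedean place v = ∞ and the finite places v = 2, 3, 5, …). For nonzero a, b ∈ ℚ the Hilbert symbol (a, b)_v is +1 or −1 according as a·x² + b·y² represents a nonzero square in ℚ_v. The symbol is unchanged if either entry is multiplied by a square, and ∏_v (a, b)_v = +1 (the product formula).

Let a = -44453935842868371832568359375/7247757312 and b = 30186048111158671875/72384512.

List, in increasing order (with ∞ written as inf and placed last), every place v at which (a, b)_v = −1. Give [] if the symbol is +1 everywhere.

[]

Mod squares: a ≡ -165, b ≡ 390. Check v ∈ {∞, 2, 3, 5, 11, 13, 23, 29, 47}.
v=13: a=13^4·(≡1), b=13^3·(≡4) mod 13; (1|13)=+1, (4|13)=+1; (−1)^{4·3·6}·(+1)^3·(+1)^4 = +1.
v=∞: -165 < 0 and 390 > 0  ⇒  (a,b)_∞ = +1.
v=47: a=47^0·(≡39), b=47^-2·(≡36) mod 47; (39|47)=-1, (36|47)=+1; (−1)^{0·-2·23}·(-1)^-2·(+1)^0 = +1.
v=11: a=11^5·(≡6), b=11^4·(≡3) mod 11; (6|11)=-1, (3|11)=+1; (−1)^{5·4·5}·(-1)^4·(+1)^5 = +1.
v=5: a=5^11·(≡2), b=5^7·(≡3) mod 5; (2|5)=-1, (3|5)=-1; (−1)^{11·7·2}·(-1)^7·(-1)^11 = +1.
v=3: a=3^-3·(≡2), b=3^3·(≡1) mod 3; (2|3)=-1, (1|3)=+1; (−1)^{-3·3·1}·(-1)^3·(+1)^-3 = +1.
v=2: v_2(a)=-28, v_2(b)=-15; units ≡ 3, 3 (mod 8); ε·ε+αω+βω = 1·1+-28·1+-15·1 ≡ 0  ⇒  (a,b)_2 = +1.
v=29: a=29^4·(≡28), b=29^2·(≡13) mod 29; (28|29)=+1, (13|29)=+1; (−1)^{4·2·14}·(+1)^2·(+1)^4 = +1.
v=23: a=23^4·(≡10), b=23^2·(≡17) mod 23; (10|23)=-1, (17|23)=-1; (−1)^{4·2·11}·(-1)^2·(-1)^4 = +1.
Every local symbol is +1, so the conic -165·x² + 390·y² = z² has ℚ_v-points for all v and hence a ℚ-point; (a, b / ℚ) ≅ M_2(ℚ).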